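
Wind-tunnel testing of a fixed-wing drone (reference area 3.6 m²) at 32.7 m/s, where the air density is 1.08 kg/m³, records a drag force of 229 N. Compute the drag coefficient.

CD = 0.11

From D = ½ρv²S·CD, rearranging gives CD = 2D/(ρv²S).
CD = 2 × 229 / (1.08 × 32.7² × 3.6) = 0.11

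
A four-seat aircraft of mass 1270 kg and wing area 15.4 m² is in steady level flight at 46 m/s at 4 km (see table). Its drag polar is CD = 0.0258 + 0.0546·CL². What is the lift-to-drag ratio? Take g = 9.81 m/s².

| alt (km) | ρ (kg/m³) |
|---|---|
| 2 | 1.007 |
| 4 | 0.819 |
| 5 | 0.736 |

L/D = 12.7

At 4 km, from the table: ρ = 0.819 kg/m³.
Level flight ⇒ L = W = m·g = 1270 × 9.81 = 12459 N.
Dynamic pressure q = 0.5 × 0.819 × 46² = 866.5 Pa.
CL = W/(q·S) = 12459 / (866.5 × 15.4) = 0.9336.
CD = 0.0258 + 0.0546 × 0.9336² = 0.07339.
L/D = CL/CD = 0.9336 / 0.07339 = 12.7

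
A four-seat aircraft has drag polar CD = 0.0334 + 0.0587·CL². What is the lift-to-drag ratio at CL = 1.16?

CD = 0.0334 + 0.0587 × 1.16² = 0.1124
L/D = CL/CD = 1.16 / 0.1124 = 10.3

L/D = 10.3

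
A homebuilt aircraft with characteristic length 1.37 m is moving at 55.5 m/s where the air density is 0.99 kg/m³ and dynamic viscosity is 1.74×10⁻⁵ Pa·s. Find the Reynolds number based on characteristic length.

Re = 4.33×10^6

Re = ρ·v·c/μ = 0.99 × 55.5 × 1.37 / (1.74×10⁻⁵) = 4.33×10^6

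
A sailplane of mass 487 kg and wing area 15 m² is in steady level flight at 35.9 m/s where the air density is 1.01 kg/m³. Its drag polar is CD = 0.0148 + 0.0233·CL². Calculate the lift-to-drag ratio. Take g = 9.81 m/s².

L/D = 24

In steady level flight, lift balances weight: W = mg = 487 × 9.81 = 4777.5 N.
q = ½ρv² = ½ × 1.01 × 35.9² = 650.8 Pa.
Required CL = L/(qS) = 4777.5/(650.8·15) = 0.4894.
CD = 0.0148 + 0.0233 × 0.4894² = 0.02038.
L/D = CL/CD = 0.4894 / 0.02038 = 24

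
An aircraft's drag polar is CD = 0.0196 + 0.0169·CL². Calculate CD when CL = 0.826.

CD = 0.0196 + 0.0169 × 0.826² = 0.0196 + 0.01153 = 0.0311

CD = 0.0311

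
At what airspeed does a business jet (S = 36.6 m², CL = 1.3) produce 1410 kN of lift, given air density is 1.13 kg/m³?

L = ½ρv²S·CL ⇒ v = √(2L/(ρ·S·CL))
v = √(2 × 1.41×10^6 / (1.13 × 36.6 × 1.3)) = √52450 = 229 m/s

v = 229 m/s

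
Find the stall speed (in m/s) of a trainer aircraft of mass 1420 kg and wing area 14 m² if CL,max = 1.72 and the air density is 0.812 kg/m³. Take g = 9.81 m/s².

V_stall = 37.7 m/s

Weight W = mg = 1420 × 9.81 = 13930 N.
From L = ½ρV²S·CL,max = W: V_stall = √(2W/(ρSCL,max)) = √(2·13930/(0.812·14·1.72))
V_stall = √1425 = 37.7 m/s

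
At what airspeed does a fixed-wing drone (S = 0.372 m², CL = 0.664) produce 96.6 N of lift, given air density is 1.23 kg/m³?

v = 25.2 m/s

L = ½ρv²S·CL ⇒ v = √(2L/(ρ·S·CL))
v = √(2 × 96.6 / (1.23 × 0.372 × 0.664)) = √635.9 = 25.2 m/s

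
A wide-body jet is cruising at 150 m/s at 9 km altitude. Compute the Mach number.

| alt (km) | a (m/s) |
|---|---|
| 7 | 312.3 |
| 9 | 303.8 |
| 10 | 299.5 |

M = 0.494

At 9 km, from the table: a = 303.8 m/s.
M = v/a = 150 / 303.8 = 0.494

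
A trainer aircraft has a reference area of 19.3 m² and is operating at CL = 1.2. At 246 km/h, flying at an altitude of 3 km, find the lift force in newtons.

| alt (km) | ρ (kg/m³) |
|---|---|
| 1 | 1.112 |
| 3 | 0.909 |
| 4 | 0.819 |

L = 49200 N

At 3 km, from the table: ρ = 0.909 kg/m³.
Convert speed: v = 246 km/h ÷ 3.6 = 68.33 m/s.
L = ½ρv²S·CL = ½ × 0.909 × 68.33² × 19.3 × 1.2 = 49200 N ≈ 49.2 kN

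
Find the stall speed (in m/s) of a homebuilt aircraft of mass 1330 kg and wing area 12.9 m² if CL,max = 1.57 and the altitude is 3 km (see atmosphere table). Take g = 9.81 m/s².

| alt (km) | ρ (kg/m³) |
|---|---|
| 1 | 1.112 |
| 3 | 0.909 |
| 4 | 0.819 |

At 3 km, from the table: ρ = 0.909 kg/m³.
Stall occurs when L = W at CL,max. W = mg = 1330 × 9.81 = 13050 N.
From L = ½ρV²S·CL,max = W: V_stall = √(2W/(ρSCL,max)) = √(2·13050/(0.909·12.9·1.57))
V_stall = √1417 = 37.6 m/s

V_stall = 37.6 m/s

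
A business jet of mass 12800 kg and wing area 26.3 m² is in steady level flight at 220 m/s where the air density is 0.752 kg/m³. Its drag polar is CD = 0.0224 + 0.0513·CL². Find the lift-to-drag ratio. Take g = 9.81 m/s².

In steady level flight, lift balances weight: W = mg = 12800 × 9.81 = 1.2557×10^5 N.
q = ½ρv² = ½ × 0.752 × 220² = 18200 Pa.
CL = W/(q·S) = 1.2557×10^5 / (18200 × 26.3) = 0.2624.
CD = 0.0224 + 0.0513 × 0.2624² = 0.02593.
L/D = CL/CD = 0.2624 / 0.02593 = 10.1

L/D = 10.1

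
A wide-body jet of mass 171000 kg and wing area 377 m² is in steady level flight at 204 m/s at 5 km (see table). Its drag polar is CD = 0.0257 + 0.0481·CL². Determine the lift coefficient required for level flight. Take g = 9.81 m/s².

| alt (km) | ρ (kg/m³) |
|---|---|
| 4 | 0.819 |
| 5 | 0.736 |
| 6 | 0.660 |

At 5 km, from the table: ρ = 0.736 kg/m³.
In steady level flight, lift balances weight: W = mg = 171000 × 9.81 = 1.6775×10^6 N.
q = ½ρv² = ½ × 0.736 × 204² = 15310 Pa.
CL = 2W/(ρv²S) = 2×1.6775×10^6/(0.736×204²×377) = 0.2905.

CL = 0.291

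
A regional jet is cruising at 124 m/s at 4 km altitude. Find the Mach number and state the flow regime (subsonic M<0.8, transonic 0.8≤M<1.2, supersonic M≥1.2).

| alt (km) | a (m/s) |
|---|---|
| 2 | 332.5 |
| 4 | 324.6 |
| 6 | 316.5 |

M = 0.382 (subsonic)

At 4 km, from the table: a = 324.6 m/s.
M = v/a = 124 / 324.6 = 0.382
M = 0.382 → subsonic.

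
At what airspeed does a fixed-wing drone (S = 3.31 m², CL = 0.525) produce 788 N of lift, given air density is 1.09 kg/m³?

L = ½ρv²S·CL ⇒ v = √(2L/(ρ·S·CL))
v = √(2 × 788 / (1.09 × 3.31 × 0.525)) = √832 = 28.8 m/s

v = 28.8 m/s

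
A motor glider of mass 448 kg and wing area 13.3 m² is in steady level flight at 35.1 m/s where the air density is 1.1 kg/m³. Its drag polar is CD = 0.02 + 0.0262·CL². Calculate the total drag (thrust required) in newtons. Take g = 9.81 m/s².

Level flight ⇒ L = W = m·g = 448 × 9.81 = 4394.9 N.
q = ½ρv² = ½ × 1.1 × 35.1² = 677.6 Pa.
CL = 2W/(ρv²S) = 2×4394.9/(1.1×35.1²×13.3) = 0.4877.
CD = 0.02 + 0.0262 × 0.4877² = 0.02623.
D = q·S·CD = 677.6 × 13.3 × 0.02623 = 236.4 N

D = 236 N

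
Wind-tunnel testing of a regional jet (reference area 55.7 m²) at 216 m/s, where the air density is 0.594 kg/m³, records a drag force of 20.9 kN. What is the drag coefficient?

From D = ½ρv²S·CD, rearranging gives CD = 2D/(ρv²S).
CD = 2 × 20900 / (0.594 × 216² × 55.7) = 0.0271

CD = 0.0271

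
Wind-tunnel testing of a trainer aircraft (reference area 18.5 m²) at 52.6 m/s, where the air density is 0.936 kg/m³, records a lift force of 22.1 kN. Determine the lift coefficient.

From L = ½ρv²S·CL, rearranging gives CL = 2L/(ρv²S).
CL = 2 × 22100 / (0.936 × 52.6² × 18.5) = 0.923

CL = 0.923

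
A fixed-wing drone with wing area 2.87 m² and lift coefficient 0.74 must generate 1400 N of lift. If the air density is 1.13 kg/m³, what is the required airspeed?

L = ½ρv²S·CL ⇒ v = √(2L/(ρ·S·CL))
v = √(2 × 1400 / (1.13 × 2.87 × 0.74)) = √1167 = 34.2 m/s

v = 34.2 m/s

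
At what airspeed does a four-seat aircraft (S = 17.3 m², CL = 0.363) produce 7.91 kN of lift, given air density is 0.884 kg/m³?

L = ½ρv²S·CL ⇒ v = √(2L/(ρ·S·CL))
v = √(2 × 7910 / (0.884 × 17.3 × 0.363)) = √2850 = 53.4 m/s

v = 53.4 m/s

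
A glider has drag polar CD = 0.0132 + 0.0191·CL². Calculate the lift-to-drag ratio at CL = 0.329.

L/D = 21.5

CD = 0.0132 + 0.0191 × 0.329² = 0.01527
L/D = CL/CD = 0.329 / 0.01527 = 21.5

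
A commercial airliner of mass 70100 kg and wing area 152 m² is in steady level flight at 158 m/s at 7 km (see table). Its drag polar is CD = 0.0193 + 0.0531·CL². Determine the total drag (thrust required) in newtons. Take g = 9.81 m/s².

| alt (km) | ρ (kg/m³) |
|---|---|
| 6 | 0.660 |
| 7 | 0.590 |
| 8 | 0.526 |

D = 44000 N

At 7 km, from the table: ρ = 0.590 kg/m³.
Weight W = mg = 70100 × 9.81 = 6.8768×10^5 N; in level flight L = W.
Dynamic pressure q = 0.5 × 0.59 × 158² = 7364 Pa.
Required CL = L/(qS) = 6.8768×10^5/(7364·152) = 0.6143.
CD = 0.0193 + 0.0531 × 0.6143² = 0.03934.
D = q·S·CD = 7364 × 152 × 0.03934 = 44040 N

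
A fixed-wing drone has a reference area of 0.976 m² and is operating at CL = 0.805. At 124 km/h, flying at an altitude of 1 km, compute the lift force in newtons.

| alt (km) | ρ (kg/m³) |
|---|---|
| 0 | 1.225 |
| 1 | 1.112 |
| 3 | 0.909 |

At 1 km, from the table: ρ = 1.112 kg/m³.
Convert speed: v = 124 km/h ÷ 3.6 = 34.44 m/s.
Dynamic pressure q = ½ρv² = ½ × 1.112 × 34.44² = 659.6 Pa.
L = q·S·CL = 659.6 × 0.976 × 0.805 = 518 N

L = 518 N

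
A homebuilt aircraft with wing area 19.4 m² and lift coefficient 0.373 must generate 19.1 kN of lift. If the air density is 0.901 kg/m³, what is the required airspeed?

v = 76.5 m/s

L = ½ρv²S·CL ⇒ v = √(2L/(ρ·S·CL))
v = √(2 × 19100 / (0.901 × 19.4 × 0.373)) = √5859 = 76.5 m/s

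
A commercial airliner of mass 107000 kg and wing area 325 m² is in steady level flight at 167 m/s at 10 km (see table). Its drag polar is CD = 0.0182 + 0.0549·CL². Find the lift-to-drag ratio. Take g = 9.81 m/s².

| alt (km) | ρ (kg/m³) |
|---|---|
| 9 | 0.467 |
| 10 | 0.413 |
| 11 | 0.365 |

At 10 km, from the table: ρ = 0.413 kg/m³.
In steady level flight, lift balances weight: W = mg = 107000 × 9.81 = 1.0497×10^6 N.
q = ½ρv² = ½ × 0.413 × 167² = 5759 Pa.
CL = W/(q·S) = 1.0497×10^6 / (5759 × 325) = 0.5608.
CD = 0.0182 + 0.0549 × 0.5608² = 0.03547.
L/D = CL/CD = 0.5608 / 0.03547 = 15.8

L/D = 15.8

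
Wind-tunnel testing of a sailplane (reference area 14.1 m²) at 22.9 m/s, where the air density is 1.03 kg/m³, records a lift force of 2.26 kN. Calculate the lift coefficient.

From L = ½ρv²S·CL, rearranging gives CL = 2L/(ρv²S).
CL = 2 × 2260 / (1.03 × 22.9² × 14.1) = 0.593

CL = 0.593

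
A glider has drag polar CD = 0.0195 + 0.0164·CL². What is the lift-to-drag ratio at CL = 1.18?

CD = 0.0195 + 0.0164 × 1.18² = 0.04234
L/D = CL/CD = 1.18 / 0.04234 = 27.9

L/D = 27.9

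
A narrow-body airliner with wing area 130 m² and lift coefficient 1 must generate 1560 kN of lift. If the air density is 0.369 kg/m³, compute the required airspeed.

v = 255 m/s

L = ½ρv²S·CL ⇒ v = √(2L/(ρ·S·CL))
v = √(2 × 1.56×10^6 / (0.369 × 130 × 1)) = √65040 = 255 m/s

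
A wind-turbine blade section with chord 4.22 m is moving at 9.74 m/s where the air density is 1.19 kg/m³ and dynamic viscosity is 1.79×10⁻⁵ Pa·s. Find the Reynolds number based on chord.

Re = ρ·v·c/μ = 1.19 × 9.74 × 4.22 / (1.79×10⁻⁵) = 2.73×10^6

Re = 2.73×10^6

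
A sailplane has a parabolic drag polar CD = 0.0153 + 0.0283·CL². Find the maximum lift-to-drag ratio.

For CD = CD0 + K·CL², (L/D)max occurs at CL* = √(CD0/K) and equals 1/(2√(K·CD0)).
(L/D)max = 1/(2√(0.0283 × 0.0153)) = 1/(2 × 0.02081) = 24

(L/D)max = 24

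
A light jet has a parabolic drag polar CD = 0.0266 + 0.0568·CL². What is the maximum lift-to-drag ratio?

For CD = CD0 + K·CL², (L/D)max occurs at CL* = √(CD0/K) and equals 1/(2√(K·CD0)).
(L/D)max = 1/(2√(0.0568 × 0.0266)) = 1/(2 × 0.03887) = 12.9

(L/D)max = 12.9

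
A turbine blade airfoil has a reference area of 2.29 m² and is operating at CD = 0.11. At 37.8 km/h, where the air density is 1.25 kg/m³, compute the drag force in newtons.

Convert speed: v = 37.8 km/h ÷ 3.6 = 10.5 m/s.
Dynamic pressure q = ½ρv² = ½ × 1.25 × 10.5² = 68.91 Pa.
D = q·S·CD = 68.91 × 2.29 × 0.11 = 17.4 N

D = 17.4 N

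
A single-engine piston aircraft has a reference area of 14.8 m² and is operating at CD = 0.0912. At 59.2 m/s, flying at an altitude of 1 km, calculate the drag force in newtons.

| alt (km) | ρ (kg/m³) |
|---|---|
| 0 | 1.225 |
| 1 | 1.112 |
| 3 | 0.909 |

At 1 km, from the table: ρ = 1.112 kg/m³.
Dynamic pressure q = ½ρv² = ½ × 1.112 × 59.2² = 1949 Pa.
D = q·S·CD = 1949 × 14.8 × 0.0912 = 2630 N

D = 2630 N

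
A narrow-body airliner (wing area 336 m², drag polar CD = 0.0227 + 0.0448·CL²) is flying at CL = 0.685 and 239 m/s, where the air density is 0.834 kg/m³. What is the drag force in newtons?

D = 3.5×10^5 N

CD = 0.0227 + 0.0448 × 0.685² = 0.04372
D = ½ρv²S·CD = ½ × 0.834 × 239² × 336 × 0.04372 = 3.5×10^5 N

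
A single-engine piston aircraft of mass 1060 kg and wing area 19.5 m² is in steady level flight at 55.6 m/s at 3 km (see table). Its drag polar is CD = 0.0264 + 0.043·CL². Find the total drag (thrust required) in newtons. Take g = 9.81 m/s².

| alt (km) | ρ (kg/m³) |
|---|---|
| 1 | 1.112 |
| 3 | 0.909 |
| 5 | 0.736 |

At 3 km, from the table: ρ = 0.909 kg/m³.
Level flight ⇒ L = W = m·g = 1060 × 9.81 = 10399 N.
q = ½ρv² = ½ × 0.909 × 55.6² = 1405 Pa.
CL = W/(q·S) = 10399 / (1405 × 19.5) = 0.3795.
CD = 0.0264 + 0.043 × 0.3795² = 0.03259.
D = q·S·CD = 1405 × 19.5 × 0.03259 = 893 N

D = 893 N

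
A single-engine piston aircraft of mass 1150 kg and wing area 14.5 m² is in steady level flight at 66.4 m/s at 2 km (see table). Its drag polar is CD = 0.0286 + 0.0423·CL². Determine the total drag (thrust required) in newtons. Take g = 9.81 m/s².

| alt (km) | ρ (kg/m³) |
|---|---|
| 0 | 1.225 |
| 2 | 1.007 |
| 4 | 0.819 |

D = 1090 N

At 2 km, from the table: ρ = 1.007 kg/m³.
Weight W = mg = 1150 × 9.81 = 11282 N; in level flight L = W.
q = ½ρv² = ½ × 1.007 × 66.4² = 2220 Pa.
CL = W/(q·S) = 11282 / (2220 × 14.5) = 0.3505.
CD = 0.0286 + 0.0423 × 0.3505² = 0.0338.
D = q·S·CD = 2220 × 14.5 × 0.0338 = 1088 N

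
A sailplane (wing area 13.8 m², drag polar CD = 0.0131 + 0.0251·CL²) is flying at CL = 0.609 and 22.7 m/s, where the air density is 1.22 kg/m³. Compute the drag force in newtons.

CD = 0.0131 + 0.0251 × 0.609² = 0.02241
D = ½ρv²S·CD = ½ × 1.22 × 22.7² × 13.8 × 0.02241 = 97.2 N

D = 97.2 N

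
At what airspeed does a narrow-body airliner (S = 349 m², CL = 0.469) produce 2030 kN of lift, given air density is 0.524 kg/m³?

v = 218 m/s

L = ½ρv²S·CL ⇒ v = √(2L/(ρ·S·CL))
v = √(2 × 2.03×10^6 / (0.524 × 349 × 0.469)) = √47340 = 218 m/s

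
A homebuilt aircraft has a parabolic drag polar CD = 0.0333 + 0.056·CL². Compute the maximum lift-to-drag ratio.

For CD = CD0 + K·CL², (L/D)max occurs at CL* = √(CD0/K) and equals 1/(2√(K·CD0)).
(L/D)max = 1/(2√(0.056 × 0.0333)) = 1/(2 × 0.04318) = 11.6

(L/D)max = 11.6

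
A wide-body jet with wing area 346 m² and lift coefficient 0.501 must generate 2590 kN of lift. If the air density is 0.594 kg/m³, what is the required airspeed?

v = 224 m/s

L = ½ρv²S·CL ⇒ v = √(2L/(ρ·S·CL))
v = √(2 × 2.59×10^6 / (0.594 × 346 × 0.501)) = √50310 = 224 m/s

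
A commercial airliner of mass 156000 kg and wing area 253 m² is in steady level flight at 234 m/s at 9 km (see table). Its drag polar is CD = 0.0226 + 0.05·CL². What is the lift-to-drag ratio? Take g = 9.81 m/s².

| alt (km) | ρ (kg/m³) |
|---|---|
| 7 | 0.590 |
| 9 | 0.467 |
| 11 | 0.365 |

L/D = 14

At 9 km, from the table: ρ = 0.467 kg/m³.
In steady level flight, lift balances weight: W = mg = 156000 × 9.81 = 1.5304×10^6 N.
q = ½ρv² = ½ × 0.467 × 234² = 12790 Pa.
CL = 2W/(ρv²S) = 2×1.5304×10^6/(0.467×234²×253) = 0.4731.
CD = 0.0226 + 0.05 × 0.4731² = 0.03379.
L/D = CL/CD = 0.4731 / 0.03379 = 14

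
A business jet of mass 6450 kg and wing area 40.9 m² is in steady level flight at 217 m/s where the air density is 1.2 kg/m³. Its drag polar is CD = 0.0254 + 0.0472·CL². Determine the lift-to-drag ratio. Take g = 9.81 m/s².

L/D = 2.14

Level flight ⇒ L = W = m·g = 6450 × 9.81 = 63274 N.
Dynamic pressure q = 0.5 × 1.2 × 217² = 28250 Pa.
CL = 2W/(ρv²S) = 2×63274/(1.2×217²×40.9) = 0.05476.
CD = 0.0254 + 0.0472 × 0.05476² = 0.02554.
L/D = CL/CD = 0.05476 / 0.02554 = 2.14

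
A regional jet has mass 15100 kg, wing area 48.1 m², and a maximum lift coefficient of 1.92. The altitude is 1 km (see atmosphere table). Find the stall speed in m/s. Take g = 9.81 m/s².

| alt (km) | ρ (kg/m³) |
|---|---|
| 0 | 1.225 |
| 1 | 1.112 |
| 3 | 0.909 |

V_stall = 53.7 m/s

At 1 km, from the table: ρ = 1.112 kg/m³.
Weight W = mg = 15100 × 9.81 = 1.481×10^5 N.
From L = ½ρV²S·CL,max = W: V_stall = √(2W/(ρSCL,max)) = √(2·1.481×10^5/(1.112·48.1·1.92))
V_stall = √2885 = 53.7 m/s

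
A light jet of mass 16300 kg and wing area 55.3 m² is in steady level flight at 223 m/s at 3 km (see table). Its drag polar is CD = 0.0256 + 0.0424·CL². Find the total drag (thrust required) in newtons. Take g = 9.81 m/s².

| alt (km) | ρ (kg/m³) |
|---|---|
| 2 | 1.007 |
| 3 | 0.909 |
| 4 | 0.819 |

D = 32900 N

At 3 km, from the table: ρ = 0.909 kg/m³.
Weight W = mg = 16300 × 9.81 = 1.599×10^5 N; in level flight L = W.
q = ½ρv² = ½ × 0.909 × 223² = 22600 Pa.
CL = 2W/(ρv²S) = 2×1.599×10^5/(0.909×223²×55.3) = 0.1279.
CD = 0.0256 + 0.0424 × 0.1279² = 0.02629.
D = q·S·CD = 22600 × 55.3 × 0.02629 = 32860 N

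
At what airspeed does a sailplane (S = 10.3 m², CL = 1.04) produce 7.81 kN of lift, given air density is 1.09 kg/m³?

L = ½ρv²S·CL ⇒ v = √(2L/(ρ·S·CL))
v = √(2 × 7810 / (1.09 × 10.3 × 1.04)) = √1338 = 36.6 m/s

v = 36.6 m/s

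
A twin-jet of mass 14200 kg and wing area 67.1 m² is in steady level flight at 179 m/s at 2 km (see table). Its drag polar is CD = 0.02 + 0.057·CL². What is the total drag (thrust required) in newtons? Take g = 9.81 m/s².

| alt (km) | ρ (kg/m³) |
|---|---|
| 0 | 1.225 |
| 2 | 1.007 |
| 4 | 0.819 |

D = 22700 N

At 2 km, from the table: ρ = 1.007 kg/m³.
Level flight ⇒ L = W = m·g = 14200 × 9.81 = 1.393×10^5 N.
Dynamic pressure q = 0.5 × 1.007 × 179² = 16130 Pa.
CL = W/(q·S) = 1.393×10^5 / (16130 × 67.1) = 0.1287.
CD = 0.02 + 0.057 × 0.1287² = 0.02094.
D = q·S·CD = 16130 × 67.1 × 0.02094 = 22670 N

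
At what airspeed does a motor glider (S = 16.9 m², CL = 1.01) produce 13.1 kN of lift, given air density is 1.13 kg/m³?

v = 36.9 m/s

L = ½ρv²S·CL ⇒ v = √(2L/(ρ·S·CL))
v = √(2 × 13100 / (1.13 × 16.9 × 1.01)) = √1358 = 36.9 m/s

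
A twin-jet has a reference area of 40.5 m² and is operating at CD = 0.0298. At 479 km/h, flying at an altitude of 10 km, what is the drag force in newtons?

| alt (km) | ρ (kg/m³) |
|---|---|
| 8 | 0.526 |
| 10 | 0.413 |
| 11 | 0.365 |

D = 4410 N

At 10 km, from the table: ρ = 0.413 kg/m³.
Convert speed: v = 479 km/h ÷ 3.6 = 133.1 m/s.
D = ½ρv²S·CD = ½ × 0.413 × 133.1² × 40.5 × 0.0298 = 4410 N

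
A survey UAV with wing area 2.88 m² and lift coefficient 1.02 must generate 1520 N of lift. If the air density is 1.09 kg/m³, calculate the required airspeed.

v = 30.8 m/s

L = ½ρv²S·CL ⇒ v = √(2L/(ρ·S·CL))
v = √(2 × 1520 / (1.09 × 2.88 × 1.02)) = √949.4 = 30.8 m/s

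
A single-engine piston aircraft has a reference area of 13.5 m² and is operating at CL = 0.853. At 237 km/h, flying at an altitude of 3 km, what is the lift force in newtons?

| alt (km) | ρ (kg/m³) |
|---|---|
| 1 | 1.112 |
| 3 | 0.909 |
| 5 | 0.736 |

L = 22700 N

At 3 km, from the table: ρ = 0.909 kg/m³.
Convert speed: v = 237 km/h ÷ 3.6 = 65.83 m/s.
Dynamic pressure q = ½ρv² = ½ × 0.909 × 65.83² = 1970 Pa.
L = q·S·CL = 1970 × 13.5 × 0.853 = 22700 N ≈ 22.7 kN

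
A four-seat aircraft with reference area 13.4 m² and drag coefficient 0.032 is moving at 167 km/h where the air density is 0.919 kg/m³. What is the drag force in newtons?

Convert speed: v = 167 km/h ÷ 3.6 = 46.39 m/s.
Dynamic pressure q = ½ρv² = ½ × 0.919 × 46.39² = 988.8 Pa.
D = q·S·CD = 988.8 × 13.4 × 0.032 = 424 N

D = 424 N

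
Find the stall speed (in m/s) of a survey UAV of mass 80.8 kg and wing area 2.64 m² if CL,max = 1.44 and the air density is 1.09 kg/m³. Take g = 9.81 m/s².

V_stall = 19.6 m/s

Stall occurs when L = W at CL,max. W = mg = 80.8 × 9.81 = 792.6 N.
From L = ½ρV²S·CL,max = W: V_stall = √(2W/(ρSCL,max)) = √(2·792.6/(1.09·2.64·1.44))
V_stall = √382.6 = 19.6 m/s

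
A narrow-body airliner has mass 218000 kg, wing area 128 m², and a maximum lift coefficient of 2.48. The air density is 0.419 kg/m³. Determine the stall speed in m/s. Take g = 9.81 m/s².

At stall, lift equals weight: L = W = m·g = 218000 × 9.81 = 2.139×10^6 N.
V_stall = √(2W/(ρ·S·CL,max)) = √(2 × 2.139×10^6 / (0.419 × 128 × 2.48))
V_stall = √32160 = 179 m/s

V_stall = 179 m/s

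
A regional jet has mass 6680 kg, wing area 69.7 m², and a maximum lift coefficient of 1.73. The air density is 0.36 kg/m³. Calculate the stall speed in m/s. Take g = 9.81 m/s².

Stall occurs when L = W at CL,max. W = mg = 6680 × 9.81 = 65530 N.
From L = ½ρV²S·CL,max = W: V_stall = √(2W/(ρSCL,max)) = √(2·65530/(0.36·69.7·1.73))
V_stall = √3019 = 54.9 m/s

V_stall = 54.9 m/s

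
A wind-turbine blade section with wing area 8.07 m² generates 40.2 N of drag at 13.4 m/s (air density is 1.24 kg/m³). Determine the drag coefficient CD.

CD = 0.0447

From D = ½ρv²S·CD, rearranging gives CD = 2D/(ρv²S).
CD = 2 × 40.2 / (1.24 × 13.4² × 8.07) = 0.0447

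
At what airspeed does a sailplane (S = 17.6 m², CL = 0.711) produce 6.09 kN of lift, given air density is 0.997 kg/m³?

v = 31.2 m/s

L = ½ρv²S·CL ⇒ v = √(2L/(ρ·S·CL))
v = √(2 × 6090 / (0.997 × 17.6 × 0.711)) = √976.3 = 31.2 m/s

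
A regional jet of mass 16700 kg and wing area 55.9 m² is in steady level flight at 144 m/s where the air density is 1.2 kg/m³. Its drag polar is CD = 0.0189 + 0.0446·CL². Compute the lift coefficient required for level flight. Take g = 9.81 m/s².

CL = 0.236

Level flight ⇒ L = W = m·g = 16700 × 9.81 = 1.6383×10^5 N.
q = ½ρv² = ½ × 1.2 × 144² = 12440 Pa.
CL = 2W/(ρv²S) = 2×1.6383×10^5/(1.2×144²×55.9) = 0.2356.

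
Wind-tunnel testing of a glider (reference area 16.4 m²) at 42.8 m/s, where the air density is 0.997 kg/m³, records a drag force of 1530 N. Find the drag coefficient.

CD = 0.102

From D = ½ρv²S·CD, rearranging gives CD = 2D/(ρv²S).
CD = 2 × 1530 / (0.997 × 42.8² × 16.4) = 0.102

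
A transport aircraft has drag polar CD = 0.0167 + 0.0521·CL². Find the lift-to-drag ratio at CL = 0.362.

L/D = 15.4

CD = 0.0167 + 0.0521 × 0.362² = 0.02353
L/D = CL/CD = 0.362 / 0.02353 = 15.4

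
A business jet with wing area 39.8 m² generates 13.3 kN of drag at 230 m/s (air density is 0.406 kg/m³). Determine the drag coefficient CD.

From D = ½ρv²S·CD, rearranging gives CD = 2D/(ρv²S).
CD = 2 × 13300 / (0.406 × 230² × 39.8) = 0.0311

CD = 0.0311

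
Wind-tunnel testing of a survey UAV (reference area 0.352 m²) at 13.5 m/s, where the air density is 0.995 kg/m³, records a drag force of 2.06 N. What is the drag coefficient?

CD = 0.0645

From D = ½ρv²S·CD, rearranging gives CD = 2D/(ρv²S).
CD = 2 × 2.06 / (0.995 × 13.5² × 0.352) = 0.0645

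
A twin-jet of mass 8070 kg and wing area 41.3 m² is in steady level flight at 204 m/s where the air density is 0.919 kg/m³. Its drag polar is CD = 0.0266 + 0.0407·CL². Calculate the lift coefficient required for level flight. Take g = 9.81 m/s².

CL = 0.1

Weight W = mg = 8070 × 9.81 = 79167 N; in level flight L = W.
q = ½ρv² = ½ × 0.919 × 204² = 19120 Pa.
CL = W/(q·S) = 79167 / (19120 × 41.3) = 0.1002.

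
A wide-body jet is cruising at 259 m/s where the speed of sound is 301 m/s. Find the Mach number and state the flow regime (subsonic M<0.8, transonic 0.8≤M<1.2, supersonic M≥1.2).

M = 0.86 (transonic)

M = v/a = 259 / 301 = 0.86
M = 0.86 → transonic.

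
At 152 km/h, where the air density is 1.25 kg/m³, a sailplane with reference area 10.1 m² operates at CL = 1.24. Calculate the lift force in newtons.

Convert speed: v = 152 km/h ÷ 3.6 = 42.22 m/s.
L = ½ρv²S·CL = ½ × 1.25 × 42.22² × 10.1 × 1.24 = 14000 N ≈ 14 kN

L = 14000 N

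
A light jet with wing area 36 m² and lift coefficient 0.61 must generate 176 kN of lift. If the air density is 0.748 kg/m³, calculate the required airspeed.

v = 146 m/s

L = ½ρv²S·CL ⇒ v = √(2L/(ρ·S·CL))
v = √(2 × 1.76×10^5 / (0.748 × 36 × 0.61)) = √21430 = 146 m/s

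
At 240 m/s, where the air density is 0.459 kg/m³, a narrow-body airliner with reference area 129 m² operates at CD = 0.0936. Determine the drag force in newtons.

Dynamic pressure q = ½ρv² = ½ × 0.459 × 240² = 13220 Pa.
D = q·S·CD = 13220 × 129 × 0.0936 = 1.6×10^5 N ≈ 160 kN

D = 1.6×10^5 N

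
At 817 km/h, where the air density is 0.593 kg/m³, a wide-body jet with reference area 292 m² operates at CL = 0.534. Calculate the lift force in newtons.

L = 2.38×10^6 N

Convert speed: v = 817 km/h ÷ 3.6 = 226.9 m/s.
L = ½ρv²S·CL = ½ × 0.593 × 226.9² × 292 × 0.534 = 2.38×10^6 N ≈ 2380 kN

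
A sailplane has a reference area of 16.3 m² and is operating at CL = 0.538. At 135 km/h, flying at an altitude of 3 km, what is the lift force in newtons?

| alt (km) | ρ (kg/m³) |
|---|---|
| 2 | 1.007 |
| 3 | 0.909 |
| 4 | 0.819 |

At 3 km, from the table: ρ = 0.909 kg/m³.
Convert speed: v = 135 km/h ÷ 3.6 = 37.5 m/s.
Dynamic pressure q = ½ρv² = ½ × 0.909 × 37.5² = 639.1 Pa.
L = q·S·CL = 639.1 × 16.3 × 0.538 = 5600 N ≈ 5.6 kN

L = 5600 N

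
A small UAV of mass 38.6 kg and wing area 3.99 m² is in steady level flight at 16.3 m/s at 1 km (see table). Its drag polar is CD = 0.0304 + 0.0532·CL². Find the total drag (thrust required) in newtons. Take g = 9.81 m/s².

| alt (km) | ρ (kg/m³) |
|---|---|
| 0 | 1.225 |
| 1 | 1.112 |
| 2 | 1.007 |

D = 30.9 N

At 1 km, from the table: ρ = 1.112 kg/m³.
Level flight ⇒ L = W = m·g = 38.6 × 9.81 = 378.67 N.
Dynamic pressure q = 0.5 × 1.112 × 16.3² = 147.7 Pa.
Required CL = L/(qS) = 378.67/(147.7·3.99) = 0.6424.
CD = 0.0304 + 0.0532 × 0.6424² = 0.05236.
D = q·S·CD = 147.7 × 3.99 × 0.05236 = 30.86 N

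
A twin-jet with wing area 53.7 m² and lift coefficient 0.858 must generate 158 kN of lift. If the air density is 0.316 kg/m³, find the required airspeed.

v = 147 m/s

L = ½ρv²S·CL ⇒ v = √(2L/(ρ·S·CL))
v = √(2 × 1.58×10^5 / (0.316 × 53.7 × 0.858)) = √21700 = 147 m/s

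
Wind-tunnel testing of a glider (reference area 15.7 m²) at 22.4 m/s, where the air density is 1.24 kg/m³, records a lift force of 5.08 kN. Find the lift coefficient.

From L = ½ρv²S·CL, rearranging gives CL = 2L/(ρv²S).
CL = 2 × 5080 / (1.24 × 22.4² × 15.7) = 1.04

CL = 1.04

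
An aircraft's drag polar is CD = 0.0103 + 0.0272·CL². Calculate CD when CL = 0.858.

CD = 0.0103 + 0.0272 × 0.858² = 0.0103 + 0.02002 = 0.0303

CD = 0.0303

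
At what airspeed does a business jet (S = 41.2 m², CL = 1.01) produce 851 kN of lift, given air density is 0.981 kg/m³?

v = 204 m/s

L = ½ρv²S·CL ⇒ v = √(2L/(ρ·S·CL))
v = √(2 × 8.51×10^5 / (0.981 × 41.2 × 1.01)) = √41690 = 204 m/s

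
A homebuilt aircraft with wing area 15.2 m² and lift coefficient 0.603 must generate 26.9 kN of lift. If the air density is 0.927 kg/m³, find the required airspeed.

v = 79.6 m/s

L = ½ρv²S·CL ⇒ v = √(2L/(ρ·S·CL))
v = √(2 × 26900 / (0.927 × 15.2 × 0.603)) = √6332 = 79.6 m/s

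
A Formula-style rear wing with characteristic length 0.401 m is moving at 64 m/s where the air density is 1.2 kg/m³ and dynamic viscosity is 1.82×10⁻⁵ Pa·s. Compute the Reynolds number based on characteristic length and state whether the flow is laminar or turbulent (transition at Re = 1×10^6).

Re = 1.69×10^6 (turbulent)

Re = ρ·v·c/μ = 1.2 × 64 × 0.401 / (1.82×10⁻⁵) = 1.69×10^6
Since 1.69×10^6 > 1×10^6, the flow is turbulent.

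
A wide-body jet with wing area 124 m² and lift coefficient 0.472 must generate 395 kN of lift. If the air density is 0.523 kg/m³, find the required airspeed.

v = 161 m/s

L = ½ρv²S·CL ⇒ v = √(2L/(ρ·S·CL))
v = √(2 × 3.95×10^5 / (0.523 × 124 × 0.472)) = √25810 = 161 m/s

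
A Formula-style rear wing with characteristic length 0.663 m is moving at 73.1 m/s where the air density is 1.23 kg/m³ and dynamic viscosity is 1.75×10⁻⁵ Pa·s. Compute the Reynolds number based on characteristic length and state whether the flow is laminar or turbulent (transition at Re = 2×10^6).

Re = ρ·v·c/μ = 1.23 × 73.1 × 0.663 / (1.75×10⁻⁵) = 3.41×10^6
Since 3.41×10^6 > 2×10^6, the flow is turbulent.

Re = 3.41×10^6 (turbulent)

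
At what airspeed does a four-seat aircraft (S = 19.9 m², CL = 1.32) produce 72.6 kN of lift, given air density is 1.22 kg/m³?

L = ½ρv²S·CL ⇒ v = √(2L/(ρ·S·CL))
v = √(2 × 72600 / (1.22 × 19.9 × 1.32)) = √4531 = 67.3 m/s

v = 67.3 m/s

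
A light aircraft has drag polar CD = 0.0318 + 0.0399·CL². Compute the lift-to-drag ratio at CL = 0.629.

CD = 0.0318 + 0.0399 × 0.629² = 0.04759
L/D = CL/CD = 0.629 / 0.04759 = 13.2

L/D = 13.2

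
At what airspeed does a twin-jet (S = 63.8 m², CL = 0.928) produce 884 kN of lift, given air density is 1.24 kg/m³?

v = 155 m/s

L = ½ρv²S·CL ⇒ v = √(2L/(ρ·S·CL))
v = √(2 × 8.84×10^5 / (1.24 × 63.8 × 0.928)) = √24080 = 155 m/s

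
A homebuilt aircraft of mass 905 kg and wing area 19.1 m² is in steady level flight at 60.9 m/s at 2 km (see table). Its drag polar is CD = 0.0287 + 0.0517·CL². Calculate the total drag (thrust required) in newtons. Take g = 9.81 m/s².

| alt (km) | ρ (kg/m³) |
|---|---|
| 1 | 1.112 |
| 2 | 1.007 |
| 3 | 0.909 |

D = 1140 N

At 2 km, from the table: ρ = 1.007 kg/m³.
Level flight ⇒ L = W = m·g = 905 × 9.81 = 8878.1 N.
q = ½ρv² = ½ × 1.007 × 60.9² = 1867 Pa.
CL = 2W/(ρv²S) = 2×8878.1/(1.007×60.9²×19.1) = 0.2489.
CD = 0.0287 + 0.0517 × 0.2489² = 0.0319.
D = q·S·CD = 1867 × 19.1 × 0.0319 = 1138 N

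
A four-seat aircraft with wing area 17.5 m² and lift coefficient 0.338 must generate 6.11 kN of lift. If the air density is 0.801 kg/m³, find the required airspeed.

L = ½ρv²S·CL ⇒ v = √(2L/(ρ·S·CL))
v = √(2 × 6110 / (0.801 × 17.5 × 0.338)) = √2579 = 50.8 m/s

v = 50.8 m/s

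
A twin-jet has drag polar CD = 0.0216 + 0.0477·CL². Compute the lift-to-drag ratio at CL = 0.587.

L/D = 15.4

CD = 0.0216 + 0.0477 × 0.587² = 0.03804
L/D = CL/CD = 0.587 / 0.03804 = 15.4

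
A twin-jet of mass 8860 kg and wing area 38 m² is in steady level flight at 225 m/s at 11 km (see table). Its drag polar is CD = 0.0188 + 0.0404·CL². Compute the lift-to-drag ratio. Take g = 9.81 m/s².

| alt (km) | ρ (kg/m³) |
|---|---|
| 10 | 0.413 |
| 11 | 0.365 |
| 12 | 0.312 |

L/D = 11.6

At 11 km, from the table: ρ = 0.365 kg/m³.
Level flight ⇒ L = W = m·g = 8860 × 9.81 = 86917 N.
q = ½ρv² = ½ × 0.365 × 225² = 9239 Pa.
CL = 2W/(ρv²S) = 2×86917/(0.365×225²×38) = 0.2476.
CD = 0.0188 + 0.0404 × 0.2476² = 0.02128.
L/D = CL/CD = 0.2476 / 0.02128 = 11.6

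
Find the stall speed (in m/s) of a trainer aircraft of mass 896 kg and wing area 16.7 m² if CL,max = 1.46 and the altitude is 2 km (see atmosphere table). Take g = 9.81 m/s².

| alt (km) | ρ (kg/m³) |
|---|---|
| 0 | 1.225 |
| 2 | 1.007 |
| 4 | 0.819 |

At 2 km, from the table: ρ = 1.007 kg/m³.
At stall, lift equals weight: L = W = m·g = 896 × 9.81 = 8790 N.
V_stall = √(2W/(ρ·S·CL,max)) = √(2 × 8790 / (1.007 × 16.7 × 1.46))
V_stall = √716 = 26.8 m/s

V_stall = 26.8 m/s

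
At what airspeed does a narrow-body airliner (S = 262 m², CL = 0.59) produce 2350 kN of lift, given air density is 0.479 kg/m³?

v = 252 m/s

L = ½ρv²S·CL ⇒ v = √(2L/(ρ·S·CL))
v = √(2 × 2.35×10^6 / (0.479 × 262 × 0.59)) = √63480 = 252 m/s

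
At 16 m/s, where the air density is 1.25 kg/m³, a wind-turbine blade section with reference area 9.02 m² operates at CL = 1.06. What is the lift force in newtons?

L = 1530 N

Dynamic pressure q = ½ρv² = ½ × 1.25 × 16² = 160 Pa.
L = q·S·CL = 160 × 9.02 × 1.06 = 1530 N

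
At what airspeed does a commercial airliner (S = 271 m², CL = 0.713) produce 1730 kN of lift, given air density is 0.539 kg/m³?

L = ½ρv²S·CL ⇒ v = √(2L/(ρ·S·CL))
v = √(2 × 1.73×10^6 / (0.539 × 271 × 0.713)) = √33220 = 182 m/s

v = 182 m/s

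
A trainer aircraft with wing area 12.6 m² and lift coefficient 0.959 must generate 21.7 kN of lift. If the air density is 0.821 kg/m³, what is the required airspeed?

v = 66.1 m/s

L = ½ρv²S·CL ⇒ v = √(2L/(ρ·S·CL))
v = √(2 × 21700 / (0.821 × 12.6 × 0.959)) = √4375 = 66.1 m/s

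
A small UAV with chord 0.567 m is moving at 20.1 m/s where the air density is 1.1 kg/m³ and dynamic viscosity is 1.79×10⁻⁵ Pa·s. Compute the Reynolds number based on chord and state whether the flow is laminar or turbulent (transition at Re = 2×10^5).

Re = ρ·v·c/μ = 1.1 × 20.1 × 0.567 / (1.79×10⁻⁵) = 7×10^5
Since 7×10^5 > 2×10^5, the flow is turbulent.

Re = 7×10^5 (turbulent)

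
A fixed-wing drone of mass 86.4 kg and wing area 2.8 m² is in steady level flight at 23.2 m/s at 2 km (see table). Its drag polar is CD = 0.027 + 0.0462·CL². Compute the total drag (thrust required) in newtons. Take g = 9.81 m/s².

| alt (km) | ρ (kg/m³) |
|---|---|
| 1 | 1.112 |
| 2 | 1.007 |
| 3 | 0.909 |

D = 64.2 N

At 2 km, from the table: ρ = 1.007 kg/m³.
In steady level flight, lift balances weight: W = mg = 86.4 × 9.81 = 847.58 N.
Dynamic pressure q = 0.5 × 1.007 × 23.2² = 271 Pa.
CL = W/(q·S) = 847.58 / (271 × 2.8) = 1.117.
CD = 0.027 + 0.0462 × 1.117² = 0.08464.
D = q·S·CD = 271 × 2.8 × 0.08464 = 64.23 N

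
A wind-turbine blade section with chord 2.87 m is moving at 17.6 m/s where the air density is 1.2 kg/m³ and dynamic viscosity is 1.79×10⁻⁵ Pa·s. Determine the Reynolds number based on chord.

Re = 3.39×10^6

Re = ρ·v·c/μ = 1.2 × 17.6 × 2.87 / (1.79×10⁻⁵) = 3.39×10^6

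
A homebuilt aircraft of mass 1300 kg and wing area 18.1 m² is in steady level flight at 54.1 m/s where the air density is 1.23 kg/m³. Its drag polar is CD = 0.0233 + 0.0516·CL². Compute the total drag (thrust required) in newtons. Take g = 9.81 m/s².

D = 1020 N

Level flight ⇒ L = W = m·g = 1300 × 9.81 = 12753 N.
q = ½ρv² = ½ × 1.23 × 54.1² = 1800 Pa.
CL = W/(q·S) = 12753 / (1800 × 18.1) = 0.3914.
CD = 0.0233 + 0.0516 × 0.3914² = 0.03121.
D = q·S·CD = 1800 × 18.1 × 0.03121 = 1017 N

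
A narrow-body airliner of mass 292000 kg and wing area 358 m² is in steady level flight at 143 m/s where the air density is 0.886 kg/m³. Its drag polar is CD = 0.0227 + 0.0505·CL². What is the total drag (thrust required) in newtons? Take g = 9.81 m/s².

D = 2.01×10^5 N

Level flight ⇒ L = W = m·g = 292000 × 9.81 = 2.8645×10^6 N.
Dynamic pressure q = 0.5 × 0.886 × 143² = 9059 Pa.
CL = W/(q·S) = 2.8645×10^6 / (9059 × 358) = 0.8833.
CD = 0.0227 + 0.0505 × 0.8833² = 0.0621.
D = q·S·CD = 9059 × 358 × 0.0621 = 2.014×10^5 N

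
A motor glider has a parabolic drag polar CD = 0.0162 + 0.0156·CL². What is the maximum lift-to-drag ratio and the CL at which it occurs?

For CD = CD0 + K·CL², (L/D)max occurs at CL* = √(CD0/K) and equals 1/(2√(K·CD0)).
(L/D)max = 1/(2√(0.0156 × 0.0162)) = 1/(2 × 0.0159) = 31.5
CL* = √(0.0162/0.0156) = 1.02

(L/D)max = 31.5, at CL = 1.02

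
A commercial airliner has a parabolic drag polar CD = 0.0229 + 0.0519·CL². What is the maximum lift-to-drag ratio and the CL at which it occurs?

For CD = CD0 + K·CL², (L/D)max occurs at CL* = √(CD0/K) and equals 1/(2√(K·CD0)).
(L/D)max = 1/(2√(0.0519 × 0.0229)) = 1/(2 × 0.03447) = 14.5
CL* = √(0.0229/0.0519) = 0.664

(L/D)max = 14.5, at CL = 0.664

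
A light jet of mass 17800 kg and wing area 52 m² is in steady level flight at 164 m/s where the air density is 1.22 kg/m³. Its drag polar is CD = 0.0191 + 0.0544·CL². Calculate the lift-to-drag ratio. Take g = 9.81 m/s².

Level flight ⇒ L = W = m·g = 17800 × 9.81 = 1.7462×10^5 N.
q = ½ρv² = ½ × 1.22 × 164² = 16410 Pa.
CL = 2W/(ρv²S) = 2×1.7462×10^5/(1.22×164²×52) = 0.2047.
CD = 0.0191 + 0.0544 × 0.2047² = 0.02138.
L/D = CL/CD = 0.2047 / 0.02138 = 9.57

L/D = 9.57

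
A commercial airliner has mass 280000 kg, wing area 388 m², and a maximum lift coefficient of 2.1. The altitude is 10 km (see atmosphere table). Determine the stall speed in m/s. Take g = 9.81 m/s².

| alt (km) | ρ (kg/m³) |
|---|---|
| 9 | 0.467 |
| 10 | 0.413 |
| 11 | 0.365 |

At 10 km, from the table: ρ = 0.413 kg/m³.
Weight W = mg = 280000 × 9.81 = 2.747×10^6 N.
V_stall = √(2W/(ρ·S·CL,max)) = √(2 × 2.747×10^6 / (0.413 × 388 × 2.1))
V_stall = √16330 = 128 m/s

V_stall = 128 m/s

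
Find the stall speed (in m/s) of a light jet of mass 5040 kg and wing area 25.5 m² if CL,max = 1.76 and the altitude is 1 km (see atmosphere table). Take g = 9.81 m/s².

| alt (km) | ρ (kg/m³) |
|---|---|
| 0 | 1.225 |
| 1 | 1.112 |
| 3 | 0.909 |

At 1 km, from the table: ρ = 1.112 kg/m³.
Stall occurs when L = W at CL,max. W = mg = 5040 × 9.81 = 49440 N.
V_stall = √(2W/(ρ·S·CL,max)) = √(2 × 49440 / (1.112 × 25.5 × 1.76))
V_stall = √1981 = 44.5 m/s

V_stall = 44.5 m/s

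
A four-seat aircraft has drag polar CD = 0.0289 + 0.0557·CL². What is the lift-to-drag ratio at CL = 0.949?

L/D = 12

CD = 0.0289 + 0.0557 × 0.949² = 0.07906
L/D = CL/CD = 0.949 / 0.07906 = 12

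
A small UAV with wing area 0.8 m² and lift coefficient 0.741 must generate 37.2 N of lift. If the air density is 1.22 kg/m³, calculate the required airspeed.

L = ½ρv²S·CL ⇒ v = √(2L/(ρ·S·CL))
v = √(2 × 37.2 / (1.22 × 0.8 × 0.741)) = √102.9 = 10.1 m/s

v = 10.1 m/s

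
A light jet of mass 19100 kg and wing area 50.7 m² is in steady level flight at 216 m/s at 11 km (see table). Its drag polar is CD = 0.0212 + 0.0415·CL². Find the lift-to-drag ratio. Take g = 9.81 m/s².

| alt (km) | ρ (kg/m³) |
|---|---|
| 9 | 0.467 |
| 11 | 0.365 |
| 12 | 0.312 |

At 11 km, from the table: ρ = 0.365 kg/m³.
In steady level flight, lift balances weight: W = mg = 19100 × 9.81 = 1.8737×10^5 N.
Dynamic pressure q = 0.5 × 0.365 × 216² = 8515 Pa.
CL = W/(q·S) = 1.8737×10^5 / (8515 × 50.7) = 0.434.
CD = 0.0212 + 0.0415 × 0.434² = 0.02902.
L/D = CL/CD = 0.434 / 0.02902 = 15

L/D = 15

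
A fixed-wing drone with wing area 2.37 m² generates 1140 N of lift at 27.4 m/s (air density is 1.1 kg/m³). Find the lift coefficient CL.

CL = 1.16

From L = ½ρv²S·CL, rearranging gives CL = 2L/(ρv²S).
CL = 2 × 1140 / (1.1 × 27.4² × 2.37) = 1.16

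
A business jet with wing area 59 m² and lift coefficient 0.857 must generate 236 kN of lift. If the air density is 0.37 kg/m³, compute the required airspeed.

L = ½ρv²S·CL ⇒ v = √(2L/(ρ·S·CL))
v = √(2 × 2.36×10^5 / (0.37 × 59 × 0.857)) = √25230 = 159 m/s

v = 159 m/s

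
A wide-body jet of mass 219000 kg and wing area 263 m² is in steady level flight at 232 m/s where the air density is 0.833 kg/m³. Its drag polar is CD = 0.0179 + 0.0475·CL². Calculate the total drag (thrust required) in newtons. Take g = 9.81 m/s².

Level flight ⇒ L = W = m·g = 219000 × 9.81 = 2.1484×10^6 N.
q = ½ρv² = ½ × 0.833 × 232² = 22420 Pa.
CL = W/(q·S) = 2.1484×10^6 / (22420 × 263) = 0.3644.
CD = 0.0179 + 0.0475 × 0.3644² = 0.02421.
D = q·S·CD = 22420 × 263 × 0.02421 = 1.427×10^5 N

D = 1.43×10^5 N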